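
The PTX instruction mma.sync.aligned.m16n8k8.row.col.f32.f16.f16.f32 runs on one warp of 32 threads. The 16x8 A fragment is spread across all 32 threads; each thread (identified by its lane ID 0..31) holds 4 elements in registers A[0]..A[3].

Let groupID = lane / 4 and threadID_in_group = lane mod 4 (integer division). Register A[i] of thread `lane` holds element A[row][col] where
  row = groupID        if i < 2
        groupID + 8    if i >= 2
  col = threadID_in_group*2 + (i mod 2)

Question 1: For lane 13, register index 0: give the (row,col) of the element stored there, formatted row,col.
13: G=3,T=1
[0] (3+0,1*2+0) = (3,2)

3,2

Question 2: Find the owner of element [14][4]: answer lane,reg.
26,2

r:14=>grp=6,rB=1  c:4=>tig=2,lo=0
L=6*4+2=26  i=1*2+0=2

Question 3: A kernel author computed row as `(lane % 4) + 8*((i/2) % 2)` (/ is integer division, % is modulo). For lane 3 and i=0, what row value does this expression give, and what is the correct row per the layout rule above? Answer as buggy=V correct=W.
buggy=3 correct=0

`(lane % 4) + 8*((i/2) % 2)`[3,0]→3
lane 3: G=0 (3/4), T=3 (3%4)
i=0: r=0+0=0, c=3*2+0=6
row: 3 vs 0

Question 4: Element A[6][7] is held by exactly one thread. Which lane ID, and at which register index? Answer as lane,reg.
27,1

r=6→G=6,rhi=0  c=7→T=3,p=1
L=6*4+3=27  i=0*2+1=1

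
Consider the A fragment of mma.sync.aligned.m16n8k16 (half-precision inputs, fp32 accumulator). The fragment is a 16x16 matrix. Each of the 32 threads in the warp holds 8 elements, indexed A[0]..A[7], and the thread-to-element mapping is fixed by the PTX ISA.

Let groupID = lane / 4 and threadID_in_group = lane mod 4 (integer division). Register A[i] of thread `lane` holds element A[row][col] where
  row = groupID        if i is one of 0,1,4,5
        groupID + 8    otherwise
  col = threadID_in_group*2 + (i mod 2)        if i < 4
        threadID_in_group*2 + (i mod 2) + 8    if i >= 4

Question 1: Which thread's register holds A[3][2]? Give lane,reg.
r: 3->gid=3,r8=0  c: 2->c8=0,tid=1,i&1=0
L=3*4+1=13  i=0*4+0*2+0=0

13,0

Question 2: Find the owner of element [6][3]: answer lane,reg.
r: 6->gid=6,r8=0  c: 3->c8=0,tid=1,i&1=1
L=6*4+1=25  i=0*4+0*2+1=1

25,1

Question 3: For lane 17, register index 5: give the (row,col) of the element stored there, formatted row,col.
4,11

17: g=4,t=1
[5] (4+0,1*2+1+8) = (4,11)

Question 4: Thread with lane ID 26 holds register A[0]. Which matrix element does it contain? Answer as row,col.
lane 26: grp=6 (26/4), tig=2 (26%4)
i=0: r=6+0=6, c=2*2+0+0=4

6,4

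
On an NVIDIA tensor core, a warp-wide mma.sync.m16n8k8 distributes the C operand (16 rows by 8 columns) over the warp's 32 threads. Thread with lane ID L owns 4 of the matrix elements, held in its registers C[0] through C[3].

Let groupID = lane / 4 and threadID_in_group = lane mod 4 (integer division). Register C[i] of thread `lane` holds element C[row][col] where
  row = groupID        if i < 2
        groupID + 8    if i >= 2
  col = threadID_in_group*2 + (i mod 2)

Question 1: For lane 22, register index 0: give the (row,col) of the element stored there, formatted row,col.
lane 22⇒22/4=5, 22 mod 4=2
i=0  r:5+0⇒5  c:2·2+0⇒4

5,4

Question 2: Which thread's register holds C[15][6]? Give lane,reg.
r=15⇒gr=7,Rb=1  c=6⇒th=3,odd=0
L=7*4+3=31  i=1*2+0=2

31,2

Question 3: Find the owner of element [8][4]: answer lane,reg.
2,2

r=8→G=0,rhi=1  c=4→T=2,p=0
L=0*4+2=2  i=1*2+0=2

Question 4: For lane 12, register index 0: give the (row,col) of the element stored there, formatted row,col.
3,0

lane 12: G=3 (12/4), T=0 (12%4)
i=0: r=3+0=3, c=0*2+0=0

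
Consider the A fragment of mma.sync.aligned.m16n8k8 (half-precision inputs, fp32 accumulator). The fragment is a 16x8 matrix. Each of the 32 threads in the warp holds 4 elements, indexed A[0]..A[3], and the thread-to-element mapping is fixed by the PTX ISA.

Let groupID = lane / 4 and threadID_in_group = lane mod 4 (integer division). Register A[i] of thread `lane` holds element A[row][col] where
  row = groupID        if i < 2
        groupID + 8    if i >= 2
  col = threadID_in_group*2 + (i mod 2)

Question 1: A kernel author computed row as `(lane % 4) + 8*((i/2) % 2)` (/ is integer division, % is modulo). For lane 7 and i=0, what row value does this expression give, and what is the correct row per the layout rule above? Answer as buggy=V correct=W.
`(lane % 4) + 8*((i/2) % 2)`[7,0]->3
L=7->gid=7>>2=1, tid=7&3=3
[0]->row 1+0=1  col 3·2+0=6
row: 3 vs 1

buggy=3 correct=1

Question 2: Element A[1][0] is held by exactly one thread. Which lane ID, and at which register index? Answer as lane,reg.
r=1->g=1,rb=0  c=0->t=0,b0=0
L=1*4+0=4  i=0*2+0=0

4,0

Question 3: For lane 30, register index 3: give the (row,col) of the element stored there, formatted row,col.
15,5

lane 30->30/4=7, 30 mod 4=2
i=3  r:7+8->15  c:2·2+1->5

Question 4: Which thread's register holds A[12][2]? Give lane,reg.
17,2

r=12→G=4,rhi=1  c=2→T=1,p=0
L=4*4+1=17  i=1*2+0=2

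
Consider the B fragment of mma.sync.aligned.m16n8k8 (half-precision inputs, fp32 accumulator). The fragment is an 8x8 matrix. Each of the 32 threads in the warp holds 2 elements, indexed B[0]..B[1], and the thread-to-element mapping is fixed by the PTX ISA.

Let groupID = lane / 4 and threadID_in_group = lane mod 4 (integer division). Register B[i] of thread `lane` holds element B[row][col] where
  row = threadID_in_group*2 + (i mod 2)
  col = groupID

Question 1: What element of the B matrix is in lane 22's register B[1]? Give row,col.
5,5

lane 22: g=5 (22/4), t=2 (22%4)
i=1: r=2*2+1=5, c=g=5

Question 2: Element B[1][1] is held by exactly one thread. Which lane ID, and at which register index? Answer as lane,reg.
4,1

c: 1->gid=1  r: 1->tid=0,i&1=1
L=1*4+0=4  i=1=1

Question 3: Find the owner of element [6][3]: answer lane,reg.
c: 3->gid=3  r: 6->tid=3,i&1=0
L=3*4+3=15  i=0=0

15,0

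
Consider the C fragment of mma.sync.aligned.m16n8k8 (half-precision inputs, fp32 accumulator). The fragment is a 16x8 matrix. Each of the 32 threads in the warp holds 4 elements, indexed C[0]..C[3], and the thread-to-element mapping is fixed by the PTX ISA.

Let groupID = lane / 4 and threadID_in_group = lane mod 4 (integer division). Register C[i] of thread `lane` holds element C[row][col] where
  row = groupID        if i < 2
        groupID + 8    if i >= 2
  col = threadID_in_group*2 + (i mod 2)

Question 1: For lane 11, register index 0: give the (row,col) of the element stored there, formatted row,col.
L=11⇒gr=11>>2=2, th=11&3=3
[0]⇒row 2+0=2  col 3·2+0=6

2,6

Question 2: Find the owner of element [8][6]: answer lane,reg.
3,2

r=8->g=0,rb=1  c=6->t=3,b0=0
L=0*4+3=3  i=1*2+0=2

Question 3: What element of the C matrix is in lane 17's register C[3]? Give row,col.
lane 17: gid=4 (17/4), tid=1 (17%4)
i=3: r=4+8=12, c=1*2+1=3

12,3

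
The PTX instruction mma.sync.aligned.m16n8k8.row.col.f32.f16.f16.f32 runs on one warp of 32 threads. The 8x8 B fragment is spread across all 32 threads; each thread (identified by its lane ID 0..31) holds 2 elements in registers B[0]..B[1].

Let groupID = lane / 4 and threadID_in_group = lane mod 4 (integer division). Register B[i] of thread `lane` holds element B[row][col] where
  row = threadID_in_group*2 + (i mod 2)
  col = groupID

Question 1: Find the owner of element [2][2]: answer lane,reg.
9,0

c=2→G=2  r=2→T=1,p=0
L=2*4+1=9  i=0=0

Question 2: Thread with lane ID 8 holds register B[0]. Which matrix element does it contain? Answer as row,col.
0,2

lane 8->8/4=2, 8 mod 4=0
i=0  r:2·0+0->0  c:2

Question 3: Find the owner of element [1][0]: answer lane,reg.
c: 0->gid=0  r: 1->tid=0,i&1=1
L=0*4+0=0  i=1=1

0,1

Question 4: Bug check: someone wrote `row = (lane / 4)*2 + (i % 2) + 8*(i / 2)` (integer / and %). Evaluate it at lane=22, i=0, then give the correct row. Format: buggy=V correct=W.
`(lane / 4)*2 + (i % 2) + 8*(i / 2)`[22,0]->10
22: gid=5,tid=2
[0] (2*2+0,5) = (4,5)
row: 10 vs 4

buggy=10 correct=4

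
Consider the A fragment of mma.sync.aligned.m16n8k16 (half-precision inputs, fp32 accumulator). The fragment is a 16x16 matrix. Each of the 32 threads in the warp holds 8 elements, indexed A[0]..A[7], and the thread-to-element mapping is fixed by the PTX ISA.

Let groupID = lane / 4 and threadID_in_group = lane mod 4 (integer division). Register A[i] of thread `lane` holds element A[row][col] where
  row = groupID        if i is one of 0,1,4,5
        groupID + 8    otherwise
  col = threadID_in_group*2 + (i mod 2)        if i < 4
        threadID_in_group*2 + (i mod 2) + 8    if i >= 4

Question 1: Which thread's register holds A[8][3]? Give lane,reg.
r: 8->gid=0,r8=1  c: 3->c8=0,tid=1,i&1=1
L=0*4+1=1  i=0*4+1*2+1=3

1,3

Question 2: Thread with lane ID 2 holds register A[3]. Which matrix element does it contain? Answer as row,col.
8,5

L=2->g=2>>2=0, t=2&3=2
[3]->row 0+8=8  col 2·2+1+0=5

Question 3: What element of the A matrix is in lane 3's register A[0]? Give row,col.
L=3->g=3>>2=0, t=3&3=3
[0]->row 0+0=0  col 3·2+0+0=6

0,6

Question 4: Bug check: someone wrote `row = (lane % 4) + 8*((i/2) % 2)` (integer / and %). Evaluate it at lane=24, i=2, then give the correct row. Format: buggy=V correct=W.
`(lane % 4) + 8*((i/2) % 2)`[24,2]⇒8
lane 24: gr=6 (24/4), th=0 (24%4)
i=2: r=6+8=14, c=0*2+0+0=0
row: 8 vs 14

buggy=8 correct=14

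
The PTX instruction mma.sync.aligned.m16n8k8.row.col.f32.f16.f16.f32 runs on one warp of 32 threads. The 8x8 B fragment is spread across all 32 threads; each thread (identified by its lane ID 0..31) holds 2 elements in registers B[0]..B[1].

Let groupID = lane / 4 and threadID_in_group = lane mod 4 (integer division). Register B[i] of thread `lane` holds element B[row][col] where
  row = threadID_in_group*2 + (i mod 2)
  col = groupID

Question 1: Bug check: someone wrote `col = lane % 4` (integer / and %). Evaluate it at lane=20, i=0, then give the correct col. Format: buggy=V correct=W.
buggy=0 correct=5

`lane % 4`[20,0]->0
L=20->g=20>>2=5, t=20&3=0
[0]->row 0·2+0=0  col g=5
col: 0 vs 5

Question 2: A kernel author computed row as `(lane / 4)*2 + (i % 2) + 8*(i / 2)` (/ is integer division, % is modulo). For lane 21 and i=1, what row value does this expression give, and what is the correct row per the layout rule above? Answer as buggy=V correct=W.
`(lane / 4)*2 + (i % 2) + 8*(i / 2)`[21,1]⇒11
L=21⇒gr=21>>2=5, th=21&3=1
[1]⇒row 1·2+1=3  col gr=5
row: 11 vs 3

buggy=11 correct=3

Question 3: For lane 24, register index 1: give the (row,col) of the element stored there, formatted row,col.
L=24->g=24>>2=6, t=24&3=0
[1]->row 0·2+1=1  col g=6

1,6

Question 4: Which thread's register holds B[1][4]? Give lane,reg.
c=4→G=4  r=1→T=0,p=1
L=4*4+0=16  i=1=1

16,1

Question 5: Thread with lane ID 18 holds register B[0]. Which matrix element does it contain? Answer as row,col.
4,4

L=18→G=18>>2=4, T=18&3=2
[0]→row 2·2+0=4  col G=4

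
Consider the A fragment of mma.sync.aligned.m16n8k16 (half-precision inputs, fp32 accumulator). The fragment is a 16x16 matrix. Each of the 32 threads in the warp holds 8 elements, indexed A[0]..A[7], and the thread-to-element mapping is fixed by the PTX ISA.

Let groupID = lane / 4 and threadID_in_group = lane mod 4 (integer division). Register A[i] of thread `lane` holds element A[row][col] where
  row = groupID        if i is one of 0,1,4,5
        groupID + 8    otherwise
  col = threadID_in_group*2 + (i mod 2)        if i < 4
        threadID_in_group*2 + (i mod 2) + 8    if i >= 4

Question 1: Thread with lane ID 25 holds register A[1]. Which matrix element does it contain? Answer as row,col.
6,3

lane 25=>25/4=6, 25 mod 4=1
i=1  r:6+0=>6  c:2·1+1+0=>3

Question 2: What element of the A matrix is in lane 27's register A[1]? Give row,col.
27: g=6,t=3
[1] (6+0,3*2+1+0) = (6,7)

6,7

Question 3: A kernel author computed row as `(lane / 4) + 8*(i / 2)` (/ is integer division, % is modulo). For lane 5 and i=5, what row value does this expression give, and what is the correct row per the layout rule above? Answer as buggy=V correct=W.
`(lane / 4) + 8*(i / 2)`[5,5]->17
lane 5: gid=1 (5/4), tid=1 (5%4)
i=5: r=1+0=1, c=1*2+1+8=11
row: 17 vs 1

buggy=17 correct=1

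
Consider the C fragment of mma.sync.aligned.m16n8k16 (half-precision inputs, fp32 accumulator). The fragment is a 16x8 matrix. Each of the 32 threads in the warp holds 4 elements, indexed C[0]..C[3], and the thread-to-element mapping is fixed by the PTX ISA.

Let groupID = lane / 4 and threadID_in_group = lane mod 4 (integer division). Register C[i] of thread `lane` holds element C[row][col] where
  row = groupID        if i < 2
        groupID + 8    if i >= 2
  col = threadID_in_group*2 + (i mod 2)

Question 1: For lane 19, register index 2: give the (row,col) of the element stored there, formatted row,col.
19: gid=4,tid=3
[2] (4+8,3*2+0) = (12,6)

12,6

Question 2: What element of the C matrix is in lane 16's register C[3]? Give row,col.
12,1

16: gid=4,tid=0
[3] (4+8,0*2+1) = (12,1)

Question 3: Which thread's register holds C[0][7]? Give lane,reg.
3,1

r=0→G=0,rhi=0  c=7→T=3,p=1
L=0*4+3=3  i=0*2+1=1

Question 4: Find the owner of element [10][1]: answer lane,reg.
8,3

r: 10->gid=2,r8=1  c: 1->tid=0,i&1=1
L=2*4+0=8  i=1*2+1=3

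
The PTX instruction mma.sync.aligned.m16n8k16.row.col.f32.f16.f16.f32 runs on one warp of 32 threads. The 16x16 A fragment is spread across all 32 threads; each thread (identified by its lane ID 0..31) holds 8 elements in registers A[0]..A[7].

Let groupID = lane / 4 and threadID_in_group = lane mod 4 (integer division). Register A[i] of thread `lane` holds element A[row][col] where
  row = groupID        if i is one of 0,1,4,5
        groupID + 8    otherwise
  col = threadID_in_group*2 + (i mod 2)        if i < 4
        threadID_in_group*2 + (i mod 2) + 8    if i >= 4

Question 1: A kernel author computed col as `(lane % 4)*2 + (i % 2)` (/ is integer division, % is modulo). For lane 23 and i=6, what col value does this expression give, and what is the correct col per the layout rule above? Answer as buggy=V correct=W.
buggy=6 correct=14

`(lane % 4)*2 + (i % 2)`[23,6]->6
L=23->g=23>>2=5, t=23&3=3
[6]->row 5+8=13  col 3·2+0+8=14
col: 6 vs 14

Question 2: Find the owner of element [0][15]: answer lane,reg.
r: 0->gid=0,r8=0  c: 15->c8=1,tid=3,i&1=1
L=0*4+3=3  i=1*4+0*2+1=5

3,5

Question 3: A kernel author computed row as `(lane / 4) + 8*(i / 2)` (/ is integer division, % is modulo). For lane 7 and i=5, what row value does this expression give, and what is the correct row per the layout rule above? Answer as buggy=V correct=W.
`(lane / 4) + 8*(i / 2)`[7,5]=>17
L=7=>grp=7>>2=1, tig=7&3=3
[5]=>row 1+0=1  col 3·2+1+8=15
row: 17 vs 1

buggy=17 correct=1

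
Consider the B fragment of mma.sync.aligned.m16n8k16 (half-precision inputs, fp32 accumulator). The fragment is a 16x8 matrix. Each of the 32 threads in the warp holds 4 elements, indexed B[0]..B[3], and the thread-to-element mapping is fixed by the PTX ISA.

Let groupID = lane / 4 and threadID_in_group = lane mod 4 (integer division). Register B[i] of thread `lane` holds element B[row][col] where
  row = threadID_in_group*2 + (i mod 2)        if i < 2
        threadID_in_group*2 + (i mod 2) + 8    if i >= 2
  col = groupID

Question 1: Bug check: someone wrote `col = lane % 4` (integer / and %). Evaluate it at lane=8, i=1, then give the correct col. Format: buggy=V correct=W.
`lane % 4`[8,1]=>0
lane 8: grp=2 (8/4), tig=0 (8%4)
i=1: r=0*2+1+0=1, c=grp=2
col: 0 vs 2

buggy=0 correct=2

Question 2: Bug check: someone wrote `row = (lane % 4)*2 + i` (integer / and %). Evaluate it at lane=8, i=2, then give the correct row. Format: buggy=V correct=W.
buggy=2 correct=8

`(lane % 4)*2 + i`[8,2]=>2
lane 8: grp=2 (8/4), tig=0 (8%4)
i=2: r=0*2+0+8=8, c=grp=2
row: 2 vs 8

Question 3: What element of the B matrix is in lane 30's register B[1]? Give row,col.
5,7

30: gid=7,tid=2
[1] (2*2+1+0,7) = (5,7)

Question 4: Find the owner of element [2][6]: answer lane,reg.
c: 6->gid=6  r: 2->r8=0,tid=1,i&1=0
L=6*4+1=25  i=0*2+0=0

25,0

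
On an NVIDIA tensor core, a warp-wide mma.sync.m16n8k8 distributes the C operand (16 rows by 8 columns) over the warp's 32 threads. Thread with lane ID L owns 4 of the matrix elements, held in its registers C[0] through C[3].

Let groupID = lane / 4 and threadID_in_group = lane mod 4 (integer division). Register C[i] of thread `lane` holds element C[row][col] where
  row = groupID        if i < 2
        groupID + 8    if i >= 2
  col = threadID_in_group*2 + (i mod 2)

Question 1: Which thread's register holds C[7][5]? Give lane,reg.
30,1

r=7→G=7,rhi=0  c=5→T=2,p=1
L=7*4+2=30  i=0*2+1=1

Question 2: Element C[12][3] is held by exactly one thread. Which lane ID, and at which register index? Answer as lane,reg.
r=12⇒gr=4,Rb=1  c=3⇒th=1,odd=1
L=4*4+1=17  i=1*2+1=3

17,3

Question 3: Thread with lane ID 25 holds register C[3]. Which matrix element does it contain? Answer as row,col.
14,3

25: gr=6,th=1
[3] (6+8,1*2+1) = (14,3)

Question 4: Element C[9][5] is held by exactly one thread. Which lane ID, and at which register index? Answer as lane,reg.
6,3

r: 9->gid=1,r8=1  c: 5->tid=2,i&1=1
L=1*4+2=6  i=1*2+1=3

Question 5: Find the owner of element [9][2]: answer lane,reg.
r: 9->gid=1,r8=1  c: 2->tid=1,i&1=0
L=1*4+1=5  i=1*2+0=2

5,2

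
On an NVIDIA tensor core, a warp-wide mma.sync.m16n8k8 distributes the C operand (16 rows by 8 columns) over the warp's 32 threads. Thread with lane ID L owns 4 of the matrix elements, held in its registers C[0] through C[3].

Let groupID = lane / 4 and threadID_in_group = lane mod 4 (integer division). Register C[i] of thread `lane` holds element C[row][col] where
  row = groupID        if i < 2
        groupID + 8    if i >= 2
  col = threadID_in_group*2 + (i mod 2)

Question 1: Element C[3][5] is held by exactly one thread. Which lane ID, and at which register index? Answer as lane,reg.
r=3->g=3,rb=0  c=5->t=2,b0=1
L=3*4+2=14  i=0*2+1=1

14,1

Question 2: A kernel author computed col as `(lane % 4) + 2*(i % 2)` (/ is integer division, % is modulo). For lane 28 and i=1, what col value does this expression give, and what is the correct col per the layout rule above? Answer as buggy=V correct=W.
`(lane % 4) + 2*(i % 2)`[28,1]->2
28: gid=7,tid=0
[1] (7+0,0*2+1) = (7,1)
col: 2 vs 1

buggy=2 correct=1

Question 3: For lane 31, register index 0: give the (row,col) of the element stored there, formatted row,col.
lane 31→31/4=7, 31 mod 4=3
i=0  r:7+0→7  c:2·3+0→6

7,6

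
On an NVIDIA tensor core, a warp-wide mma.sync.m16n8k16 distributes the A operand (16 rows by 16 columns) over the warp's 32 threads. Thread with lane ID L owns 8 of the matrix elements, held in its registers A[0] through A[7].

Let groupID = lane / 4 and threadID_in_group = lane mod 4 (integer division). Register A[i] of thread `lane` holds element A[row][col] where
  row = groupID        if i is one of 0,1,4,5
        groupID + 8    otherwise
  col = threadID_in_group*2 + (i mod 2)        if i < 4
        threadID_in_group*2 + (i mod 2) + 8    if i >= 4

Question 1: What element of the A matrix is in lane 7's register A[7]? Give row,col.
lane 7: grp=1 (7/4), tig=3 (7%4)
i=7: r=1+8=9, c=3*2+1+8=15

9,15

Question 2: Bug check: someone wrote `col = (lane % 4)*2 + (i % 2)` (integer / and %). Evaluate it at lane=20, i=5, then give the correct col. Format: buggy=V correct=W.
buggy=1 correct=9

`(lane % 4)*2 + (i % 2)`[20,5]⇒1
L=20⇒gr=20>>2=5, th=20&3=0
[5]⇒row 5+0=5  col 0·2+1+8=9
col: 1 vs 9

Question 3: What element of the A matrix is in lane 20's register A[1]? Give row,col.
20: gid=5,tid=0
[1] (5+0,0*2+1+0) = (5,1)

5,1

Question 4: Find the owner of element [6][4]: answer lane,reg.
r=6->g=6,rb=0  c=4->cb=0,t=2,b0=0
L=6*4+2=26  i=0*4+0*2+0=0

26,0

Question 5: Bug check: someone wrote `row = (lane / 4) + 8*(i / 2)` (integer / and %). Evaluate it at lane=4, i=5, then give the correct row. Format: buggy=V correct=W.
`(lane / 4) + 8*(i / 2)`[4,5]=>17
4: grp=1,tig=0
[5] (1+0,0*2+1+8) = (1,9)
row: 17 vs 1

buggy=17 correct=1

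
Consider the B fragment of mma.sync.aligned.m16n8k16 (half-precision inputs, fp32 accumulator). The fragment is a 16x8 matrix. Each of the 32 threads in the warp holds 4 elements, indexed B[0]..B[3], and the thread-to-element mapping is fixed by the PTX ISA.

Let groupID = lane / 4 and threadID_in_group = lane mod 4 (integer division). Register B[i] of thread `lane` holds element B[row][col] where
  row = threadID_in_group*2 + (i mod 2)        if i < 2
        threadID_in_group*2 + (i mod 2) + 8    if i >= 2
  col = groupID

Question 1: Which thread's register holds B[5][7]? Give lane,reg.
30,1

c:7=>grp=7  r:5=>rB=0,tig=2,lo=1
L=7*4+2=30  i=0*2+1=1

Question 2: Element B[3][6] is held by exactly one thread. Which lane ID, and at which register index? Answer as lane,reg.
c: 6->gid=6  r: 3->r8=0,tid=1,i&1=1
L=6*4+1=25  i=0*2+1=1

25,1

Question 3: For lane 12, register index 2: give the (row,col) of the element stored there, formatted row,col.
L=12->gid=12>>2=3, tid=12&3=0
[2]->row 0·2+0+8=8  col gid=3

8,3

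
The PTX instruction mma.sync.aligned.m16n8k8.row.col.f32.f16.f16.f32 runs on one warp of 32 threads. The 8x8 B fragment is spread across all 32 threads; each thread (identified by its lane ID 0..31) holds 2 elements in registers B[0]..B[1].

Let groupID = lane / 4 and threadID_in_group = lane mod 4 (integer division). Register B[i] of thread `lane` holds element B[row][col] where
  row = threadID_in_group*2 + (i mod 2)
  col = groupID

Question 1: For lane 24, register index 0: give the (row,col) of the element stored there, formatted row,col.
lane 24: G=6 (24/4), T=0 (24%4)
i=0: r=0*2+0=0, c=G=6

0,6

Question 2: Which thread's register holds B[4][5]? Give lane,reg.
c=5->g=5  r=4->t=2,b0=0
L=5*4+2=22  i=0=0

22,0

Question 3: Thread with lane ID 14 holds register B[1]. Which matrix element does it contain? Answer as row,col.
L=14→G=14>>2=3, T=14&3=2
[1]→row 2·2+1=5  col G=3

5,3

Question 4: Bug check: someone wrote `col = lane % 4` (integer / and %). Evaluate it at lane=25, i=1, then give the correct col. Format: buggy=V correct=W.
buggy=1 correct=6

`lane % 4`[25,1]->1
25: gid=6,tid=1
[1] (1*2+1,6) = (3,6)
col: 1 vs 6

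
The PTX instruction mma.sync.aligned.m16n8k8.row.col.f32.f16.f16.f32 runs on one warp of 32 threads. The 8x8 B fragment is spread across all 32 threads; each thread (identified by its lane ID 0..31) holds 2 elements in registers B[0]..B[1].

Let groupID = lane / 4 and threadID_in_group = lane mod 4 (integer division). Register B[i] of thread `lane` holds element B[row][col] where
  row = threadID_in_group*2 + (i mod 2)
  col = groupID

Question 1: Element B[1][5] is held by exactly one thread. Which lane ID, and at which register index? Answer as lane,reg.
c=5→G=5  r=1→T=0,p=1
L=5*4+0=20  i=1=1

20,1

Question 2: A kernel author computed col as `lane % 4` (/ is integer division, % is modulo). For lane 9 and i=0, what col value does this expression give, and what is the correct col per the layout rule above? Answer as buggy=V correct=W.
`lane % 4`[9,0]⇒1
L=9⇒gr=9>>2=2, th=9&3=1
[0]⇒row 1·2+0=2  col gr=2
col: 1 vs 2

buggy=1 correct=2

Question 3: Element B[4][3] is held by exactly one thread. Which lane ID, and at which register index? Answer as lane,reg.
14,0

c=3->g=3  r=4->t=2,b0=0
L=3*4+2=14  i=0=0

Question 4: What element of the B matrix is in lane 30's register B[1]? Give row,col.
L=30→G=30>>2=7, T=30&3=2
[1]→row 2·2+1=5  col G=7

5,7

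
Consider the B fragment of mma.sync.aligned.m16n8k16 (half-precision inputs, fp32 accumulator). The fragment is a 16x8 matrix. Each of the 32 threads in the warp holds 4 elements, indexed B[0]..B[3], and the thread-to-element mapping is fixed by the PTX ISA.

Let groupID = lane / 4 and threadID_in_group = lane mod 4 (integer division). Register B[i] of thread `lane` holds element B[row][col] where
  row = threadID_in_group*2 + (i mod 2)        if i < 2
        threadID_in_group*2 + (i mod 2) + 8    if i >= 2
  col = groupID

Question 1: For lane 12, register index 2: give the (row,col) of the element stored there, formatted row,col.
8,3

lane 12: G=3 (12/4), T=0 (12%4)
i=2: r=0*2+0+8=8, c=G=3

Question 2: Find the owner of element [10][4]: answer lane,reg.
c:4=>grp=4  r:10=>rB=1,tig=1,lo=0
L=4*4+1=17  i=1*2+0=2

17,2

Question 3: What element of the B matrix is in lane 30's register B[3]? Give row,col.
13,7

L=30=>grp=30>>2=7, tig=30&3=2
[3]=>row 2·2+1+8=13  col grp=7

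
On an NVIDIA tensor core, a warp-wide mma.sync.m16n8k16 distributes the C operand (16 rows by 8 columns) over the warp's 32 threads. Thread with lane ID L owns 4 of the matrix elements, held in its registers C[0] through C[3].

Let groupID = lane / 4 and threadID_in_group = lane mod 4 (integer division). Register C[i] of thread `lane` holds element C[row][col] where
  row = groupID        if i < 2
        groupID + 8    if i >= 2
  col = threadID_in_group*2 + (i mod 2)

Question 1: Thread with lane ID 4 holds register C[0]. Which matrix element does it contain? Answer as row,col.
1,0

lane 4: gid=1 (4/4), tid=0 (4%4)
i=0: r=1+0=1, c=0*2+0=0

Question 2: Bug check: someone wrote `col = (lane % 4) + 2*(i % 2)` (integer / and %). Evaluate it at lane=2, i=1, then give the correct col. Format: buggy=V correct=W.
buggy=4 correct=5

`(lane % 4) + 2*(i % 2)`[2,1]->4
L=2->g=2>>2=0, t=2&3=2
[1]->row 0+0=0  col 2·2+1=5
col: 4 vs 5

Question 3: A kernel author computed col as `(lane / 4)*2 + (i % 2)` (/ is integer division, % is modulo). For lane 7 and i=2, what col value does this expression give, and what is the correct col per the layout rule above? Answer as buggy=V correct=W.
`(lane / 4)*2 + (i % 2)`[7,2]⇒2
lane 7⇒7/4=1, 7 mod 4=3
i=2  r:1+8⇒9  c:2·3+0⇒6
col: 2 vs 6

buggy=2 correct=6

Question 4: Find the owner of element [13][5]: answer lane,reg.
22,3

r=13⇒gr=5,Rb=1  c=5⇒th=2,odd=1
L=5*4+2=22  i=1*2+1=3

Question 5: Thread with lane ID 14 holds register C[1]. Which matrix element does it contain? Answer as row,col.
3,5

14: gr=3,th=2
[1] (3+0,2*2+1) = (3,5)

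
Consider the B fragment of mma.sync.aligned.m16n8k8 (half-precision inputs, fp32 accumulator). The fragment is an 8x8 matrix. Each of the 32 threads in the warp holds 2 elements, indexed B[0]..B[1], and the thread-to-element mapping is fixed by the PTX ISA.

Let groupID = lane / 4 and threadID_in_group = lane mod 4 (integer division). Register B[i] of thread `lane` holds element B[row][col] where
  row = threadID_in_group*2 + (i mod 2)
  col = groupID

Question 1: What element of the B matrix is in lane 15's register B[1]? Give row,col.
7,3

lane 15->15/4=3, 15 mod 4=3
i=1  r:2·3+1->7  c:3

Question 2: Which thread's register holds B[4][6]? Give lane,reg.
c=6->g=6  r=4->t=2,b0=0
L=6*4+2=26  i=0=0

26,0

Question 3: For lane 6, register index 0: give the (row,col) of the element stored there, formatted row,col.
L=6->g=6>>2=1, t=6&3=2
[0]->row 2·2+0=4  col g=1

4,1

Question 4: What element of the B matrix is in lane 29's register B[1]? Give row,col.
3,7

29: gr=7,th=1
[1] (1*2+1,7) = (3,7)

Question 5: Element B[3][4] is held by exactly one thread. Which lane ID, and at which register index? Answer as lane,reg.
17,1

c=4⇒gr=4  r=3⇒th=1,odd=1
L=4*4+1=17  i=1=1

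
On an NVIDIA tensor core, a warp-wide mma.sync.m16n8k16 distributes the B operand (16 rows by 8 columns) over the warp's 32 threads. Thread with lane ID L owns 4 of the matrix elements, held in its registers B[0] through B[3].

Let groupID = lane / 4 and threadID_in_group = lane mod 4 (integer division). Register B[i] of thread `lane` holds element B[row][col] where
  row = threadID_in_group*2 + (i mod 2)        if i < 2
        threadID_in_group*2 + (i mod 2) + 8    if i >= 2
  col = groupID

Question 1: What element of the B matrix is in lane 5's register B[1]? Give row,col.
5: G=1,T=1
[1] (1*2+1+0,1) = (3,1)

3,1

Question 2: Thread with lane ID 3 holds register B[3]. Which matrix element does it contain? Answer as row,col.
L=3→G=3>>2=0, T=3&3=3
[3]→row 3·2+1+8=15  col G=0

15,0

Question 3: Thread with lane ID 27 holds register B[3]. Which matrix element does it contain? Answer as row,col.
15,6

27: grp=6,tig=3
[3] (3*2+1+8,6) = (15,6)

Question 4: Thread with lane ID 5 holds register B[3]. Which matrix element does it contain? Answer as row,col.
11,1

lane 5->5/4=1, 5 mod 4=1
i=3  r:2·1+1+8->11  c:1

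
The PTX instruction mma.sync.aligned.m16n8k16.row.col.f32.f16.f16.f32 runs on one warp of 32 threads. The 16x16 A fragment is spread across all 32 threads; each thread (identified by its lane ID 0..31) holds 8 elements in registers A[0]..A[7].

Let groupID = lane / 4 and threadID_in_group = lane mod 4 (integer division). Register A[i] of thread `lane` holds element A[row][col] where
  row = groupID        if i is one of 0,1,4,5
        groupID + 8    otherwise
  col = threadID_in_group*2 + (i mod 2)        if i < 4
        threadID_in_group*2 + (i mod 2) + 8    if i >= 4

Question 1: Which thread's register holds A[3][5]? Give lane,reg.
r=3⇒gr=3,Rb=0  c=5⇒Cb=0,th=2,odd=1
L=3*4+2=14  i=0*4+0*2+1=1

14,1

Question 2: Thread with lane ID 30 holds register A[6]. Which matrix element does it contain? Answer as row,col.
15,12

lane 30->30/4=7, 30 mod 4=2
i=6  r:7+8->15  c:2·2+0+8->12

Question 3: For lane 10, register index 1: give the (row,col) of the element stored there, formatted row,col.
lane 10->10/4=2, 10 mod 4=2
i=1  r:2+0->2  c:2·2+1+0->5

2,5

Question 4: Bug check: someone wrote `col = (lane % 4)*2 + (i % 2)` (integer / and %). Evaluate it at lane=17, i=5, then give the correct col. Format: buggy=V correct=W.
`(lane % 4)*2 + (i % 2)`[17,5]->3
17: g=4,t=1
[5] (4+0,1*2+1+8) = (4,11)
col: 3 vs 11

buggy=3 correct=11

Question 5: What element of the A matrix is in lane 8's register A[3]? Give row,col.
8: gr=2,th=0
[3] (2+8,0*2+1+0) = (10,1)

10,1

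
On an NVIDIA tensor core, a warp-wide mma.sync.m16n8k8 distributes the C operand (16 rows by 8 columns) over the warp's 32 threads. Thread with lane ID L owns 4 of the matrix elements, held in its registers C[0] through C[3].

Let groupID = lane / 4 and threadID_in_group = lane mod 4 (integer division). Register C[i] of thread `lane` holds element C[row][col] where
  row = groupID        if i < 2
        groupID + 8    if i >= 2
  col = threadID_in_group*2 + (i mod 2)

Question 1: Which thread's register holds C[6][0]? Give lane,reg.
24,0

r=6→G=6,rhi=0  c=0→T=0,p=0
L=6*4+0=24  i=0*2+0=0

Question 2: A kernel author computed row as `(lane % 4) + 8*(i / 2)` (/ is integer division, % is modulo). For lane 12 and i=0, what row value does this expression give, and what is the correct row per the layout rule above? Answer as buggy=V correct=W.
buggy=0 correct=3

`(lane % 4) + 8*(i / 2)`[12,0]⇒0
lane 12⇒12/4=3, 12 mod 4=0
i=0  r:3+0⇒3  c:2·0+0⇒0
row: 0 vs 3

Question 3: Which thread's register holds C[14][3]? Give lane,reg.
r=14→G=6,rhi=1  c=3→T=1,p=1
L=6*4+1=25  i=1*2+1=3

25,3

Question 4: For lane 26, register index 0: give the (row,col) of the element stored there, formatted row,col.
L=26→G=26>>2=6, T=26&3=2
[0]→row 6+0=6  col 2·2+0=4

6,4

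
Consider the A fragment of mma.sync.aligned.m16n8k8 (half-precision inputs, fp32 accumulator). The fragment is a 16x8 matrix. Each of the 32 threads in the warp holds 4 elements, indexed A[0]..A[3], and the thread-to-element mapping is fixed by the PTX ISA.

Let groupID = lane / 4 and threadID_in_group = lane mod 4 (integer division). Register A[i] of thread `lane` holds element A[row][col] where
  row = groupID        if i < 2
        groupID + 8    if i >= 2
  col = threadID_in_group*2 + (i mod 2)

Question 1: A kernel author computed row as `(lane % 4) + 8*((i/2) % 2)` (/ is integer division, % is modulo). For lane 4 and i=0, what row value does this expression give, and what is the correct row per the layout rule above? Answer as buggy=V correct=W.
`(lane % 4) + 8*((i/2) % 2)`[4,0]→0
lane 4: G=1 (4/4), T=0 (4%4)
i=0: r=1+0=1, c=0*2+0=0
row: 0 vs 1

buggy=0 correct=1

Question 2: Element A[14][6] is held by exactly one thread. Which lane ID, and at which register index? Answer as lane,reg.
27,2

r:14=>grp=6,rB=1  c:6=>tig=3,lo=0
L=6*4+3=27  i=1*2+0=2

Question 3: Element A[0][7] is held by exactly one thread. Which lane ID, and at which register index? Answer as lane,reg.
3,1

r=0→G=0,rhi=0  c=7→T=3,p=1
L=0*4+3=3  i=0*2+1=1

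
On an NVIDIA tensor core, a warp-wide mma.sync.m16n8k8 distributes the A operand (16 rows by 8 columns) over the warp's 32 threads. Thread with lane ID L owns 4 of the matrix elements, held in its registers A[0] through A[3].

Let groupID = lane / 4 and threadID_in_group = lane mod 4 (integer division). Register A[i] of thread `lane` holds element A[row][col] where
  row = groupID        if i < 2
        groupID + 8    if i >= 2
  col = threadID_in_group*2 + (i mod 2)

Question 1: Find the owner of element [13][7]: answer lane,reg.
r=13→G=5,rhi=1  c=7→T=3,p=1
L=5*4+3=23  i=1*2+1=3

23,3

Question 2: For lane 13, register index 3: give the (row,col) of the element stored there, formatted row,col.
L=13->gid=13>>2=3, tid=13&3=1
[3]->row 3+8=11  col 1·2+1=3

11,3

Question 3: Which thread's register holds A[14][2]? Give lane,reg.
r: 14->gid=6,r8=1  c: 2->tid=1,i&1=0
L=6*4+1=25  i=1*2+0=2

25,2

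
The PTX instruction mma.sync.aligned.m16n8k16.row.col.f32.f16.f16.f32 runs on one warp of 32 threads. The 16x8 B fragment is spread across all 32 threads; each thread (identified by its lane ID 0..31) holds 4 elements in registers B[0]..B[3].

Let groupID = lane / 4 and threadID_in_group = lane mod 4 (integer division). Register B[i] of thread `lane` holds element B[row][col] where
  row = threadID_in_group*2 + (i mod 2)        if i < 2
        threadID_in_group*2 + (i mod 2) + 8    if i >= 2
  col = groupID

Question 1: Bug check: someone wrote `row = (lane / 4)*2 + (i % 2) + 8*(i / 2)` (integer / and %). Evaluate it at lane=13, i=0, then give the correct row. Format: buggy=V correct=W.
`(lane / 4)*2 + (i % 2) + 8*(i / 2)`[13,0]=>6
13: grp=3,tig=1
[0] (1*2+0+0,3) = (2,3)
row: 6 vs 2

buggy=6 correct=2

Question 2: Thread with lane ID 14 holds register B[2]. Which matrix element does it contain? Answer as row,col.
lane 14->14/4=3, 14 mod 4=2
i=2  r:2·2+0+8->12  c:3

12,3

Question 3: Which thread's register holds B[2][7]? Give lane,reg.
c=7→G=7  r=2→rhi=0,T=1,p=0
L=7*4+1=29  i=0*2+0=0

29,0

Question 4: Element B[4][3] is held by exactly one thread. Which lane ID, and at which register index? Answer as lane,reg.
14,0

c=3->g=3  r=4->rb=0,t=2,b0=0
L=3*4+2=14  i=0*2+0=0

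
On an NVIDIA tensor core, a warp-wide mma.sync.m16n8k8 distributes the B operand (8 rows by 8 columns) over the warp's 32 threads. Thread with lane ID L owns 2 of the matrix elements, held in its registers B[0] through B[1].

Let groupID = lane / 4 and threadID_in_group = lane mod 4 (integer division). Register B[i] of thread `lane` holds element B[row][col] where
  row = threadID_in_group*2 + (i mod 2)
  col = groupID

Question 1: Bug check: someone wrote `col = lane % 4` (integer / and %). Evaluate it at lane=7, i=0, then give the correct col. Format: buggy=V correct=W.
buggy=3 correct=1

`lane % 4`[7,0]⇒3
L=7⇒gr=7>>2=1, th=7&3=3
[0]⇒row 3·2+0=6  col gr=1
col: 3 vs 1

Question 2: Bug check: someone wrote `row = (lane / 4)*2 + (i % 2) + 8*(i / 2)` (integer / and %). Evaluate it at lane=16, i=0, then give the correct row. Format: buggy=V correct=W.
buggy=8 correct=0

`(lane / 4)*2 + (i % 2) + 8*(i / 2)`[16,0]=>8
16: grp=4,tig=0
[0] (0*2+0,4) = (0,4)
row: 8 vs 0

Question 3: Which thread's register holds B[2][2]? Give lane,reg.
c=2⇒gr=2  r=2⇒th=1,odd=0
L=2*4+1=9  i=0=0

9,0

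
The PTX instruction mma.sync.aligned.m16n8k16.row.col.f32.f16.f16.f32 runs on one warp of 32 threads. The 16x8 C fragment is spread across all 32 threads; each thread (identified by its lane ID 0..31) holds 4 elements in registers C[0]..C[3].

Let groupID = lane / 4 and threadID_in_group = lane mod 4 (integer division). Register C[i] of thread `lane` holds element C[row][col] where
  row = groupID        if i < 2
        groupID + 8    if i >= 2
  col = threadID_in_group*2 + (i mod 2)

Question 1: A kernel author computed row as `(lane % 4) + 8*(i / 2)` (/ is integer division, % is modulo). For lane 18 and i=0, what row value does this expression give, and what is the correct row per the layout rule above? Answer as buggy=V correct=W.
`(lane % 4) + 8*(i / 2)`[18,0]→2
18: G=4,T=2
[0] (4+0,2*2+0) = (4,4)
row: 2 vs 4

buggy=2 correct=4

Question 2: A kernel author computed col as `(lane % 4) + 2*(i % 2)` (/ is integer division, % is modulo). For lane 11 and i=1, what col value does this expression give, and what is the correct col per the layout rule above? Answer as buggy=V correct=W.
buggy=5 correct=7

`(lane % 4) + 2*(i % 2)`[11,1]⇒5
lane 11: gr=2 (11/4), th=3 (11%4)
i=1: r=2+0=2, c=3*2+1=7
col: 5 vs 7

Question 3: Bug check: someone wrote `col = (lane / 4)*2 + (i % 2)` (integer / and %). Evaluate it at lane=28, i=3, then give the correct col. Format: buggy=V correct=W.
`(lane / 4)*2 + (i % 2)`[28,3]->15
28: gid=7,tid=0
[3] (7+8,0*2+1) = (15,1)
col: 15 vs 1

buggy=15 correct=1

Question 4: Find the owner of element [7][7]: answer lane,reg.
31,1

r: 7->gid=7,r8=0  c: 7->tid=3,i&1=1
L=7*4+3=31  i=0*2+1=1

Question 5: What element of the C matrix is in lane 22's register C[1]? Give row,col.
5,5

L=22->g=22>>2=5, t=22&3=2
[1]->row 5+0=5  col 2·2+1=5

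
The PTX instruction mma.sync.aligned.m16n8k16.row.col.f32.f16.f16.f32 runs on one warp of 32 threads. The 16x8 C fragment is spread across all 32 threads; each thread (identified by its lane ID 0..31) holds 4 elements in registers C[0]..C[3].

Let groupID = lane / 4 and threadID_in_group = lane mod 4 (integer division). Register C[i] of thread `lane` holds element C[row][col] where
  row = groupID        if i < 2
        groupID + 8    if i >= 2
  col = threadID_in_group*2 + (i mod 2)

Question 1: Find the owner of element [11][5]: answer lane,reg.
r:11=>grp=3,rB=1  c:5=>tig=2,lo=1
L=3*4+2=14  i=1*2+1=3

14,3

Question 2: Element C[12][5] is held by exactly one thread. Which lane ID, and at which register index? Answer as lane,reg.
r=12->g=4,rb=1  c=5->t=2,b0=1
L=4*4+2=18  i=1*2+1=3

18,3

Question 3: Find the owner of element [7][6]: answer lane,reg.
31,0

r=7⇒gr=7,Rb=0  c=6⇒th=3,odd=0
L=7*4+3=31  i=0*2+0=0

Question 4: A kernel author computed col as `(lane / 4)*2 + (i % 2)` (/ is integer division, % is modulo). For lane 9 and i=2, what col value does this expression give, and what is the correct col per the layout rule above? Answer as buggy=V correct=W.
`(lane / 4)*2 + (i % 2)`[9,2]->4
L=9->g=9>>2=2, t=9&3=1
[2]->row 2+8=10  col 1·2+0=2
col: 4 vs 2

buggy=4 correct=2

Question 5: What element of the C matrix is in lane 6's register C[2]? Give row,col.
9,4

lane 6->6/4=1, 6 mod 4=2
i=2  r:1+8->9  c:2·2+0->4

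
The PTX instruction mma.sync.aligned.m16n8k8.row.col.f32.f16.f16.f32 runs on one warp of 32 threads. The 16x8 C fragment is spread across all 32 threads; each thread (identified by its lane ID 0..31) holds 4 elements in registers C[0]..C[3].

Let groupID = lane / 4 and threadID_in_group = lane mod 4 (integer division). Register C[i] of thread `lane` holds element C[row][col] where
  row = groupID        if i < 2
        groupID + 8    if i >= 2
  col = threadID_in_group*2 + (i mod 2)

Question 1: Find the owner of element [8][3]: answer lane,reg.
1,3

r=8⇒gr=0,Rb=1  c=3⇒th=1,odd=1
L=0*4+1=1  i=1*2+1=3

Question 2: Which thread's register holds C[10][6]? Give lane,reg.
11,2

r:10=>grp=2,rB=1  c:6=>tig=3,lo=0
L=2*4+3=11  i=1*2+0=2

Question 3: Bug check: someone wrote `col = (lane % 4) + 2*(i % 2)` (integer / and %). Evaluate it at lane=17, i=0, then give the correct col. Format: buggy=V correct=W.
buggy=1 correct=2

`(lane % 4) + 2*(i % 2)`[17,0]->1
17: g=4,t=1
[0] (4+0,1*2+0) = (4,2)
col: 1 vs 2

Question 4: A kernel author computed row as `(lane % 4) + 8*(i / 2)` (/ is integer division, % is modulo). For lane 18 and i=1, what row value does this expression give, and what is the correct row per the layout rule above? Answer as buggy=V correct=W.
`(lane % 4) + 8*(i / 2)`[18,1]->2
18: gid=4,tid=2
[1] (4+0,2*2+1) = (4,5)
row: 2 vs 4

buggy=2 correct=4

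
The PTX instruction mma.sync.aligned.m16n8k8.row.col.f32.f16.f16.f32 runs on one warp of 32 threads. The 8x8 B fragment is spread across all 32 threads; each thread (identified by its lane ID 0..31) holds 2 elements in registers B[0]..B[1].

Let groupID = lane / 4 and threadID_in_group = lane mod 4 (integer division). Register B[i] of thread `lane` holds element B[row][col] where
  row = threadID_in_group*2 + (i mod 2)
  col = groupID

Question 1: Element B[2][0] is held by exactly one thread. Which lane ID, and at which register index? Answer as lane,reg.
1,0

c=0⇒gr=0  r=2⇒th=1,odd=0
L=0*4+1=1  i=0=0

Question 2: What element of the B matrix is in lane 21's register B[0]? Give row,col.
2,5

L=21=>grp=21>>2=5, tig=21&3=1
[0]=>row 1·2+0=2  col grp=5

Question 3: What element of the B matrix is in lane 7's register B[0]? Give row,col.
lane 7⇒7/4=1, 7 mod 4=3
i=0  r:2·3+0⇒6  c:1

6,1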